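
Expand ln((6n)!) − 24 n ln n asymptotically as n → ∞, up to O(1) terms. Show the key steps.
ln((6n)!) − 24 n ln n = −18 n ln n + 6(ln 6 − 1) n + (1/2) ln(2π·6n) + O(1/n)

Stirling: ln((6n)!) = 6n ln(6n) − 6n + (1/2) ln(2π·6n) + O(1/n).
Expand 6n ln(6n) = 6n (ln n + ln 6) = 6n ln n + 6n ln 6.
Subtract 24n ln n: leading term is (6 − 24) n ln n = −18 n ln n. The next term is 6n ln 6 − 6n = 6(ln 6 − 1) n. Then the (1/2) ln(2π·6n) correction.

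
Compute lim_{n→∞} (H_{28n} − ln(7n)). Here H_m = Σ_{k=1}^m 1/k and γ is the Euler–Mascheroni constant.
lim = ln 4 + γ

By Euler-Maclaurin, H_m = ln m + γ + O(1/m). So
  H_{28n} − ln(7n) = ln(28n) + γ − ln(7n) + O(1/n)
                       = ln(28/7) + γ + O(1/n).
Hence the limit is ln(28/7) + γ (= ln 4).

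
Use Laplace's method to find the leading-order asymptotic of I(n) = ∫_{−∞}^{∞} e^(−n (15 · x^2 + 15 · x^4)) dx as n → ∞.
I(n) ~ sqrt(π/(15n))

φ(x) = 15 · x^2 + 15 · x^4 has its unique global minimum at x* = 0 (since φ'(x) = 30x + 60x^3 = 0 only at x = 0 for real x with both coefficients positive, and φ → ∞ as |x| → ∞). At x* = 0, φ(0) = 0 and φ''(0) = 30. Laplace's method then gives
  I(n) ~ sqrt(2π / (n · φ''(0))) · e^(−n φ(0)) = sqrt(2π / (30n)) = sqrt(π/(15n)).
The 15 · x^4 term contributes only at subleading order (an O(1/n) relative correction).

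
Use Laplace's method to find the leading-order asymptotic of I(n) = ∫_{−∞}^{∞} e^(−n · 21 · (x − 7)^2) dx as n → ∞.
I(n) = sqrt(π/(21n))

Here φ(x) = 21 · (x − 7)^2 has its unique minimum at x* = 7 with φ(x*) = 0 and φ''(x*) = 42. Laplace's method gives
  I(n) ~ e^(−n φ(x*)) · sqrt(2π / (n · φ''(x*))) = sqrt(2π / (42n)) = sqrt(π/(21n)).
This is exact: substituting u = (x − 7)·sqrt(21n) gives I(n) = (1/sqrt(21n)) ∫_{−∞}^{∞} e^(−u^2) du = sqrt(π/(21n)).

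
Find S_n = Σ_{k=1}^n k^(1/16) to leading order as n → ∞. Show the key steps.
S_n ~ (16/17) · n^(17/16)

Integral comparison: Σ_{k=1}^n k^(1/16) = ∫_0^n x^(1/16) dx + O(n^(1/16)). The integral is n^(1 + 1/16) / (1 + 1/16) = n^((1+16)/16) / ((1+16)/16) = (16/17) · n^(17/16).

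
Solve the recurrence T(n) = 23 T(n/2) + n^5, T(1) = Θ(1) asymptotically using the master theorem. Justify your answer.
T(n) = Θ(n^5)

log_2 23 ≈ 4.524. f(n) = n^5 dominates n^(log_2 23) since 5 > 4.524, and the regularity condition a·f(n/b) = 23·(n/2)^5 = (23/32)·n^5 ≤ c·f(n) holds with c = 23/32 ≈ 0.719 < 1. So this is Case 3: T(n) = Θ(f(n)) = Θ(n^5).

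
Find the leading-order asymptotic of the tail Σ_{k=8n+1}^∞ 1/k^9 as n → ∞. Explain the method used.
Σ_{k>8n} 1/k^9 ~ 1/(8 · (8n)^8)

Compare to the integral: ∫_{8n}^∞ x^(−9) dx = [−x^(−8)/8]_{8n}^∞ = 1/((9−1)·(8n)^8). Euler-Maclaurin then gives
  Σ_{k>8n} 1/k^9 = ∫_{8n}^∞ dx/x^9 − 1/(2·(8n)^9) + O(1/(8n)^10).
(Equivalently this is ζ(9) − Σ_{k≤8n} 1/k^9.)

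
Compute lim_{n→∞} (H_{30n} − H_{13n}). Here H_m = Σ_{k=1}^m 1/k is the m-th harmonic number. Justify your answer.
lim = ln(30/13)

Euler-Maclaurin gives H_m = ln m + γ + 1/(2m) + O(1/m^2). The γ and O(1/m) terms cancel in the difference:
  H_{30n} − H_{13n} = ln(30n) − ln(13n) + O(1/n) = ln(30/13) + O(1/n).
Hence the limit is ln(30/13).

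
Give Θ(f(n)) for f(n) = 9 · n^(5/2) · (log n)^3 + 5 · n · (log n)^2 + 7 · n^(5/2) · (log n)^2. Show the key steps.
f(n) ∈ Θ(n^(5/2) · (log n)^3)

Compare the terms by growth order. For large n, n^a · (log n)^b dominates n^a' · (log n)^b' iff a > a', or (a = a' and b > b'). Ranking the 3 terms shows the dominant one is 9 · n^(5/2) · (log n)^3. Hence f(n) ∈ Θ(n^(5/2) · (log n)^3).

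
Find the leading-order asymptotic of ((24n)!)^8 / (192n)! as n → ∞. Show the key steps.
((24n)!)^8/(192n)! ~ ((2π·24n)^(7/2) / sqrt(8)) · 8^(−8·24n)  →  0

Write N = 24n. Stirling: N! ~ sqrt(2π N)(N/e)^N and (8N)! ~ sqrt(2π·8N)·(8N/e)^(8N).
  (N!)^8/(8N)! ~ (2π N)^(8/2) (N/e)^(8N) / [sqrt(2π·8N) (8N/e)^(8N)]
     = (2π N)^(8/2) / sqrt(2π·8N) · (N/(8N))^(8N)
     = (2π N)^((8−1)/2) / sqrt(8) · 8^(−8N).
Since 8^8 > 1, the factor 8^(−8N) decays exponentially, so the ratio → 0. Substituting N = 24n gives the stated form.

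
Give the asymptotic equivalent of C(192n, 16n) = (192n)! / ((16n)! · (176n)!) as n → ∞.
C(192n, 16n) ~ (8916100448256/285311670611)^(16n) · sqrt(6/(11π·16n))

Write N = 16n. Apply Stirling to each factorial:
  (12N)! ~ sqrt(2π·12N) · (12N/e)^(12N),
  N! ~ sqrt(2π N) · (N/e)^N,
  (11N)! ~ sqrt(2π·11N) · (11N/e)^(11N).
The exponential factors combine to (12N)^(12N) / (N^N · (11N)^(11N)) = 12^(12N)/11^(11N) = (12^12/11^11)^N = (8916100448256/285311670611)^N.
The square-root prefactors combine to sqrt(2π·12N) / (sqrt(2π N)·sqrt(2π·11N)) = sqrt(12 / (2π·11·N)) = sqrt(6/(11π·16n)).
Substituting N = 16n: C(192n, 16n) ~ (8916100448256/285311670611)^(16n) · sqrt(6/(11π·16n)).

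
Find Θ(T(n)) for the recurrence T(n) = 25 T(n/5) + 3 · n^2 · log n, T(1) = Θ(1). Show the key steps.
T(n) = Θ(n^2 · (log n)^2)

Here log_5 25 = 2 and f(n) = 3 · n^2 · log n = Θ(n^(log_5 25) · (log n)^1). This is the extended Case 2 of the master theorem (f matches the critical exponent up to log factors), giving T(n) = Θ(n^(log_5 25) · (log n)^(1+1)) = Θ(n^2 · (log n)^2).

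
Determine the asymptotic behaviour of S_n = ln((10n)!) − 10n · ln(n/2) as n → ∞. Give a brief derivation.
S_n ~ 10n · (ln 20 − 1) + O(ln n)

Stirling: ln((10n)!) = 10n ln(10n) − 10n + O(ln n).
  S_n = 10n ln(10n) − 10n − 10n ln(n/2) + O(ln n)
      = 10n ln(10n) − 10n ln n + 10n ln 2 − 10n + O(ln n)
      = 10n ln 10 + 10n ln 2 − 10n + O(ln n)
      = 10n (ln 20 − 1) + O(ln n).
Numerically ln(20) − 1 ≈ 1.9957.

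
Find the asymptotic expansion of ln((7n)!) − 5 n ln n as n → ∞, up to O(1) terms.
ln((7n)!) − 5 n ln n = 2 n ln n + 7(ln 7 − 1) n + (1/2) ln(2π·7n) + O(1/n)

Stirling: ln((7n)!) = 7n ln(7n) − 7n + (1/2) ln(2π·7n) + O(1/n).
Expand 7n ln(7n) = 7n (ln n + ln 7) = 7n ln n + 7n ln 7.
Subtract 5n ln n: leading term is (7 − 5) n ln n = 2 n ln n. The next term is 7n ln 7 − 7n = 7(ln 7 − 1) n. Then the (1/2) ln(2π·7n) correction.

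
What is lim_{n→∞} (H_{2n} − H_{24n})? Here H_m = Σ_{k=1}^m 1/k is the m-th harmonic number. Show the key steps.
lim = ln(2/24) = −ln 12

Euler-Maclaurin gives H_m = ln m + γ + 1/(2m) + O(1/m^2). The γ and O(1/m) terms cancel in the difference:
  H_{2n} − H_{24n} = ln(2n) − ln(24n) + O(1/n) = ln(2/24) + O(1/n).
Hence the limit is ln(2/24) = −ln 12.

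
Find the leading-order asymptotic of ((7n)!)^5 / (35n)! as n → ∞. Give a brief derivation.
((7n)!)^5/(35n)! ~ ((2π·7n)^(4/2) / sqrt(5)) · 5^(−5·7n)  →  0

Write N = 7n. Stirling: N! ~ sqrt(2π N)(N/e)^N and (5N)! ~ sqrt(2π·5N)·(5N/e)^(5N).
  (N!)^5/(5N)! ~ (2π N)^(5/2) (N/e)^(5N) / [sqrt(2π·5N) (5N/e)^(5N)]
     = (2π N)^(5/2) / sqrt(2π·5N) · (N/(5N))^(5N)
     = (2π N)^((5−1)/2) / sqrt(5) · 5^(−5N).
Since 5^5 > 1, the factor 5^(−5N) decays exponentially, so the ratio → 0. Substituting N = 7n gives the stated form.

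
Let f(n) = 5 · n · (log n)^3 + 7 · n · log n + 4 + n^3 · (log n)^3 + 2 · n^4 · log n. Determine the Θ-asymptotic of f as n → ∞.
f(n) ∈ Θ(n^4 · log n)

Compare the terms by growth order. For large n, n^a · (log n)^b dominates n^a' · (log n)^b' iff a > a', or (a = a' and b > b'). Ranking the 5 terms shows the dominant one is 2 · n^4 · log n. Hence f(n) ∈ Θ(n^4 · log n).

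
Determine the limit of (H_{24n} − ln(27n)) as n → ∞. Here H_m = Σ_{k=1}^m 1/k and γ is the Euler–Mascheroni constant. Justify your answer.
lim = ln(8/9) + γ

By Euler-Maclaurin, H_m = ln m + γ + O(1/m). So
  H_{24n} − ln(27n) = ln(24n) + γ − ln(27n) + O(1/n)
                       = ln(24/27) + γ + O(1/n).
Hence the limit is ln(24/27) + γ (= ln(8/9)).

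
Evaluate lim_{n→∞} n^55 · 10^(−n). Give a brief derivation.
lim = 0

Exponentials with base > 1 dominate every fixed polynomial: for any fixed c, n^c / 10^n → 0 as n → ∞ (e.g. by the ratio test, or by writing 10^n = e^(n ln 10) and noting e^(n ln 10) / n^c → ∞). Hence n^55 · 10^(−n) = n^55 / 10^n → 0.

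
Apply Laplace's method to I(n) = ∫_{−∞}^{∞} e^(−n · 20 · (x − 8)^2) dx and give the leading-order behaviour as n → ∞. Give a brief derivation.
I(n) = sqrt(π/(20n))

Here φ(x) = 20 · (x − 8)^2 has its unique minimum at x* = 8 with φ(x*) = 0 and φ''(x*) = 40. Laplace's method gives
  I(n) ~ e^(−n φ(x*)) · sqrt(2π / (n · φ''(x*))) = sqrt(2π / (40n)) = sqrt(π/(20n)).
This is exact: substituting u = (x − 8)·sqrt(20n) gives I(n) = (1/sqrt(20n)) ∫_{−∞}^{∞} e^(−u^2) du = sqrt(π/(20n)).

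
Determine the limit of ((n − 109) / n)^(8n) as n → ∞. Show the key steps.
lim = e^(−872)

Rewrite as (1 − 109/n)^(8n). By the standard limit (1 + x/n)^n → e^x, we have (1 − 109/n)^n → e^(−109), and raising to the 8th power gives e^(−872).
More precisely, ln[(1 − 109/n)^(8n)] = 8n · ln(1 − 109/n) = 8n · (-109/n + O(1/n^2)) = -872 + O(1/n) → -872.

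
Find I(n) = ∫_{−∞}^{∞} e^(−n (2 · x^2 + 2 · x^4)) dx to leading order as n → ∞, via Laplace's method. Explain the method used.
I(n) ~ sqrt(π/(2n))

φ(x) = 2 · x^2 + 2 · x^4 has its unique global minimum at x* = 0 (since φ'(x) = 4x + 8x^3 = 0 only at x = 0 for real x with both coefficients positive, and φ → ∞ as |x| → ∞). At x* = 0, φ(0) = 0 and φ''(0) = 4. Laplace's method then gives
  I(n) ~ sqrt(2π / (n · φ''(0))) · e^(−n φ(0)) = sqrt(2π / (4n)) = sqrt(π/(2n)).
The 2 · x^4 term contributes only at subleading order (an O(1/n) relative correction).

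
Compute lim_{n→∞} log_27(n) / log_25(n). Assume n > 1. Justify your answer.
lim = ln(25) / ln(27) = log_27(25)

Change of base: log_27(n) = ln n / ln 27 and log_25(n) = ln n / ln 25. The ratio is (ln n / ln 27) · (ln 25 / ln n) = ln 25 / ln 27, a constant independent of n. So the limit is ln 25 / ln 27 = log_27(25).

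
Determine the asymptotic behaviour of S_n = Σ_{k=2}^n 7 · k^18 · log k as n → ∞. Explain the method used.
S_n ~ 7 · n^19 log n / 19 − 7 · n^19 / 361

By integral comparison, S_n = ∫_1^n 7 · x^18 · log x dx + O(n^18 · log n). For the integral, ∫ x^18 log x dx = n^19 log n / 19 − n^19/361 (integration by parts). Hence S_n ~ 7 · n^19 log n / 19 − 7 · n^19 / 361.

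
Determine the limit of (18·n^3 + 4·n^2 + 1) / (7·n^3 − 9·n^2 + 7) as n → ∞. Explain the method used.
lim = 18/7

For large n the leading n^3 terms dominate both numerator and denominator. Dividing top and bottom by n^3, every other term tends to 0, leaving 18/7.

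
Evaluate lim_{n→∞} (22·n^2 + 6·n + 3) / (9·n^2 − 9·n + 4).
lim = 22/9

For large n the leading n^2 terms dominate both numerator and denominator. Dividing top and bottom by n^2, every other term tends to 0, leaving 22/9.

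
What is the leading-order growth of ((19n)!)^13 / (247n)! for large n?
((19n)!)^13/(247n)! ~ ((2π·19n)^(12/2) / sqrt(13)) · 13^(−13·19n)  →  0

Write N = 19n. Stirling: N! ~ sqrt(2π N)(N/e)^N and (13N)! ~ sqrt(2π·13N)·(13N/e)^(13N).
  (N!)^13/(13N)! ~ (2π N)^(13/2) (N/e)^(13N) / [sqrt(2π·13N) (13N/e)^(13N)]
     = (2π N)^(13/2) / sqrt(2π·13N) · (N/(13N))^(13N)
     = (2π N)^((13−1)/2) / sqrt(13) · 13^(−13N).
Since 13^13 > 1, the factor 13^(−13N) decays exponentially, so the ratio → 0. Substituting N = 19n gives the stated form.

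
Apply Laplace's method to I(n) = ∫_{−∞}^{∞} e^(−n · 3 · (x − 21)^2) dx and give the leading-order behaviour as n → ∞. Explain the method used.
I(n) = sqrt(π/(3n))

Here φ(x) = 3 · (x − 21)^2 has its unique minimum at x* = 21 with φ(x*) = 0 and φ''(x*) = 6. Laplace's method gives
  I(n) ~ e^(−n φ(x*)) · sqrt(2π / (n · φ''(x*))) = sqrt(2π / (6n)) = sqrt(π/(3n)).
This is exact: substituting u = (x − 21)·sqrt(3n) gives I(n) = (1/sqrt(3n)) ∫_{−∞}^{∞} e^(−u^2) du = sqrt(π/(3n)).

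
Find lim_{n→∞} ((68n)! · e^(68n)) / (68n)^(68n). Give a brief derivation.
lim = ∞

Stirling: (68n)! ~ sqrt(2π·68n) · (68n/e)^(68n). Hence
  (68n)! · e^(68n) / (68n)^(68n) ~ sqrt(2π·68n) = sqrt(2π·68) · sqrt(n) → ∞.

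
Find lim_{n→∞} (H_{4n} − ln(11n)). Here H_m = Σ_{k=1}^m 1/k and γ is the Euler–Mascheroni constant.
lim = ln(4/11) + γ

By Euler-Maclaurin, H_m = ln m + γ + O(1/m). So
  H_{4n} − ln(11n) = ln(4n) + γ − ln(11n) + O(1/n)
                       = ln(4/11) + γ + O(1/n).
Hence the limit is ln(4/11) + γ.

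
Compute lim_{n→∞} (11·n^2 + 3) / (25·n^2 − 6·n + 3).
lim = 11/25

For large n the leading n^2 terms dominate both numerator and denominator. Dividing top and bottom by n^2, every other term tends to 0, leaving 11/25.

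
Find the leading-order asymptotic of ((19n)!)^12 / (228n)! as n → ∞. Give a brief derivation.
((19n)!)^12/(228n)! ~ ((2π·19n)^(11/2) / sqrt(12)) · 12^(−12·19n)  →  0

Write N = 19n. Stirling: N! ~ sqrt(2π N)(N/e)^N and (12N)! ~ sqrt(2π·12N)·(12N/e)^(12N).
  (N!)^12/(12N)! ~ (2π N)^(12/2) (N/e)^(12N) / [sqrt(2π·12N) (12N/e)^(12N)]
     = (2π N)^(12/2) / sqrt(2π·12N) · (N/(12N))^(12N)
     = (2π N)^((12−1)/2) / sqrt(12) · 12^(−12N).
Since 12^12 > 1, the factor 12^(−12N) decays exponentially, so the ratio → 0. Substituting N = 19n gives the stated form.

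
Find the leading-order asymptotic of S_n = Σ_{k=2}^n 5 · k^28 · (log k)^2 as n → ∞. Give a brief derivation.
S_n ~ 5 · n^29 · (log n)^2 / 29

By integral comparison, S_n = ∫_1^n 5 · x^28 · (log x)^2 dx + O(n^28 · (log n)^2). For the integral, the leading term of ∫_1^n x^28 (log x)^2 dx is n^29/29 · (log n)^2 (by repeated integration by parts; each step lowers the log-exponent and produces a relatively O(1/log n) correction). Hence S_n ~ 5 · n^29 · (log n)^2 / 29.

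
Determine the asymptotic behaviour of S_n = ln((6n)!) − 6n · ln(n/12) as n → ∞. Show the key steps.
S_n ~ 6n · (ln 72 − 1) + O(ln n)

Stirling: ln((6n)!) = 6n ln(6n) − 6n + O(ln n).
  S_n = 6n ln(6n) − 6n − 6n ln(n/12) + O(ln n)
      = 6n ln(6n) − 6n ln n + 6n ln 12 − 6n + O(ln n)
      = 6n ln 6 + 6n ln 12 − 6n + O(ln n)
      = 6n (ln 72 − 1) + O(ln n).
Numerically ln(72) − 1 ≈ 3.2767.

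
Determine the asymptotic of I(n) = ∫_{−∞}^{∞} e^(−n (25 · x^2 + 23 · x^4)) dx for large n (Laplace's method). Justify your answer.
I(n) ~ sqrt(π/(25n))

φ(x) = 25 · x^2 + 23 · x^4 has its unique global minimum at x* = 0 (since φ'(x) = 50x + 92x^3 = 0 only at x = 0 for real x with both coefficients positive, and φ → ∞ as |x| → ∞). At x* = 0, φ(0) = 0 and φ''(0) = 50. Laplace's method then gives
  I(n) ~ sqrt(2π / (n · φ''(0))) · e^(−n φ(0)) = sqrt(2π / (50n)) = sqrt(π/(25n)).
The 23 · x^4 term contributes only at subleading order (an O(1/n) relative correction).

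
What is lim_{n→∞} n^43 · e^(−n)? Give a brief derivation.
lim = 0

Exponentials with base > 1 dominate every fixed polynomial: for any fixed c, n^c / e^n → 0 as n → ∞ (e.g. by the ratio test, or since e^n grows faster than any power of n). Hence n^43 · e^(−n) = n^43 / e^n → 0.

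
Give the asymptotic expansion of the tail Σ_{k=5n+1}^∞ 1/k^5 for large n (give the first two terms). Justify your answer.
Σ_{k>5n} 1/k^5 = 1/(4 · (5n)^4) − 1/(2 · (5n)^5) + O(1/(5n)^6)

Compare to the integral: ∫_{5n}^∞ x^(−5) dx = [−x^(−4)/4]_{5n}^∞ = 1/((5−1)·(5n)^4). The Euler-Maclaurin correction adds −f(5n)/2 = −1/(2·(5n)^5). Euler-Maclaurin then gives
  Σ_{k>5n} 1/k^5 = ∫_{5n}^∞ dx/x^5 − 1/(2·(5n)^5) + O(1/(5n)^6).
(Equivalently this is ζ(5) − Σ_{k≤5n} 1/k^5.)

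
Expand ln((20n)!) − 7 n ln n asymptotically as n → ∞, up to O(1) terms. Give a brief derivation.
ln((20n)!) − 7 n ln n = 13 n ln n + 20(ln 20 − 1) n + (1/2) ln(2π·20n) + O(1/n)

Stirling: ln((20n)!) = 20n ln(20n) − 20n + (1/2) ln(2π·20n) + O(1/n).
Expand 20n ln(20n) = 20n (ln n + ln 20) = 20n ln n + 20n ln 20.
Subtract 7n ln n: leading term is (20 − 7) n ln n = 13 n ln n. The next term is 20n ln 20 − 20n = 20(ln 20 − 1) n. Then the (1/2) ln(2π·20n) correction.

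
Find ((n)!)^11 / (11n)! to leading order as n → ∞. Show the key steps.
((n)!)^11/(11n)! ~ ((2π·n)^(10/2) / sqrt(11)) · 11^(−11·n)  →  0

Write N = n. Stirling: N! ~ sqrt(2π N)(N/e)^N and (11N)! ~ sqrt(2π·11N)·(11N/e)^(11N).
  (N!)^11/(11N)! ~ (2π N)^(11/2) (N/e)^(11N) / [sqrt(2π·11N) (11N/e)^(11N)]
     = (2π N)^(11/2) / sqrt(2π·11N) · (N/(11N))^(11N)
     = (2π N)^((11−1)/2) / sqrt(11) · 11^(−11N).
Since 11^11 > 1, the factor 11^(−11N) decays exponentially, so the ratio → 0. Substituting N = n gives the stated form.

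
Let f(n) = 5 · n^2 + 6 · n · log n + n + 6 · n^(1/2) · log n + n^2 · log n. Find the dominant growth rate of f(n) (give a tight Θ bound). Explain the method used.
f(n) ∈ Θ(n^2 · log n)

Compare the terms by growth order. For large n, n^a · (log n)^b dominates n^a' · (log n)^b' iff a > a', or (a = a' and b > b'). Ranking the 5 terms shows the dominant one is n^2 · log n. Hence f(n) ∈ Θ(n^2 · log n).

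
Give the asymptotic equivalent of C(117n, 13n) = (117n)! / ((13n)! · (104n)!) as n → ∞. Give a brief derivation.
C(117n, 13n) ~ (387420489/16777216)^(13n) · sqrt(9/(16π·13n))

Write N = 13n. Apply Stirling to each factorial:
  (9N)! ~ sqrt(2π·9N) · (9N/e)^(9N),
  N! ~ sqrt(2π N) · (N/e)^N,
  (8N)! ~ sqrt(2π·8N) · (8N/e)^(8N).
The exponential factors combine to (9N)^(9N) / (N^N · (8N)^(8N)) = 9^(9N)/8^(8N) = (9^9/8^8)^N = (387420489/16777216)^N.
The square-root prefactors combine to sqrt(2π·9N) / (sqrt(2π N)·sqrt(2π·8N)) = sqrt(9 / (2π·8·N)) = sqrt(9/(16π·13n)).
Substituting N = 13n: C(117n, 13n) ~ (387420489/16777216)^(13n) · sqrt(9/(16π·13n)).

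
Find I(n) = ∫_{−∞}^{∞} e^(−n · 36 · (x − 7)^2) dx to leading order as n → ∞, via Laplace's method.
I(n) = sqrt(π/(36n))

Here φ(x) = 36 · (x − 7)^2 has its unique minimum at x* = 7 with φ(x*) = 0 and φ''(x*) = 72. Laplace's method gives
  I(n) ~ e^(−n φ(x*)) · sqrt(2π / (n · φ''(x*))) = sqrt(2π / (72n)) = sqrt(π/(36n)).
This is exact: substituting u = (x − 7)·sqrt(36n) gives I(n) = (1/sqrt(36n)) ∫_{−∞}^{∞} e^(−u^2) du = sqrt(π/(36n)).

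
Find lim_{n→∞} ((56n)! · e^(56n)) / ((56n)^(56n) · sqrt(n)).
lim = sqrt(2π·56)

Stirling: (56n)! ~ sqrt(2π·56n) · (56n/e)^(56n). Hence
  (56n)! · e^(56n) / (56n)^(56n) ~ sqrt(2π·56n).
Dividing by sqrt(n): sqrt(2π·56n) / sqrt(n) = sqrt(2π·56) · n^((1−1)/2), so the limit is sqrt(2π·56).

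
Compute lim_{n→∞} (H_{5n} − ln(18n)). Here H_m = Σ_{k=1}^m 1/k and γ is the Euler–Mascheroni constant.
lim = ln(5/18) + γ

By Euler-Maclaurin, H_m = ln m + γ + O(1/m). So
  H_{5n} − ln(18n) = ln(5n) + γ − ln(18n) + O(1/n)
                       = ln(5/18) + γ + O(1/n).
Hence the limit is ln(5/18) + γ.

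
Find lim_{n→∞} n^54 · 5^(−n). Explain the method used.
lim = 0

Exponentials with base > 1 dominate every fixed polynomial: for any fixed c, n^c / 5^n → 0 as n → ∞ (e.g. by the ratio test, or by writing 5^n = e^(n ln 5) and noting e^(n ln 5) / n^c → ∞). Hence n^54 · 5^(−n) = n^54 / 5^n → 0.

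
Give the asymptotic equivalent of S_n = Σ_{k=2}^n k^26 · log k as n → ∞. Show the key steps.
S_n ~ n^27 log n / 27 − n^27 / 729

By integral comparison, S_n = ∫_1^n x^26 · log x dx + O(n^26 · log n). For the integral, ∫ x^26 log x dx = n^27 log n / 27 − n^27/729 (integration by parts). Hence S_n ~ n^27 log n / 27 − n^27 / 729.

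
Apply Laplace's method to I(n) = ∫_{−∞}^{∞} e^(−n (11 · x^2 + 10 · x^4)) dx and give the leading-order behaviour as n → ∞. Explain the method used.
I(n) ~ sqrt(π/(11n))

φ(x) = 11 · x^2 + 10 · x^4 has its unique global minimum at x* = 0 (since φ'(x) = 22x + 40x^3 = 0 only at x = 0 for real x with both coefficients positive, and φ → ∞ as |x| → ∞). At x* = 0, φ(0) = 0 and φ''(0) = 22. Laplace's method then gives
  I(n) ~ sqrt(2π / (n · φ''(0))) · e^(−n φ(0)) = sqrt(2π / (22n)) = sqrt(π/(11n)).
The 10 · x^4 term contributes only at subleading order (an O(1/n) relative correction).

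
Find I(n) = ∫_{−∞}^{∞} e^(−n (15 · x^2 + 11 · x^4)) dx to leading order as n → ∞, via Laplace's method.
I(n) ~ sqrt(π/(15n))

φ(x) = 15 · x^2 + 11 · x^4 has its unique global minimum at x* = 0 (since φ'(x) = 30x + 44x^3 = 0 only at x = 0 for real x with both coefficients positive, and φ → ∞ as |x| → ∞). At x* = 0, φ(0) = 0 and φ''(0) = 30. Laplace's method then gives
  I(n) ~ sqrt(2π / (n · φ''(0))) · e^(−n φ(0)) = sqrt(2π / (30n)) = sqrt(π/(15n)).
The 11 · x^4 term contributes only at subleading order (an O(1/n) relative correction).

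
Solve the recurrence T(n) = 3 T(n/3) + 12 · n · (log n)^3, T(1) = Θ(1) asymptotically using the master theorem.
T(n) = Θ(n · (log n)^4)

Here log_3 3 = 1 and f(n) = 12 · n · (log n)^3 = Θ(n^(log_3 3) · (log n)^3). This is the extended Case 2 of the master theorem (f matches the critical exponent up to log factors), giving T(n) = Θ(n^(log_3 3) · (log n)^(3+1)) = Θ(n · (log n)^4).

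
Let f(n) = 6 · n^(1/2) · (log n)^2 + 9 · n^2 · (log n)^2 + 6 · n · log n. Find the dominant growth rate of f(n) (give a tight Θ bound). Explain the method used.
f(n) ∈ Θ(n^2 · (log n)^2)

Compare the terms by growth order. For large n, n^a · (log n)^b dominates n^a' · (log n)^b' iff a > a', or (a = a' and b > b'). Ranking the 3 terms shows the dominant one is 9 · n^2 · (log n)^2. Hence f(n) ∈ Θ(n^2 · (log n)^2).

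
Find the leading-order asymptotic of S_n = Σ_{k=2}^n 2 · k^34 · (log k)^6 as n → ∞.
S_n ~ 2 · n^35 · (log n)^6 / 35

By integral comparison, S_n = ∫_1^n 2 · x^34 · (log x)^6 dx + O(n^34 · (log n)^6). For the integral, the leading term of ∫_1^n x^34 (log x)^6 dx is n^35/35 · (log n)^6 (by repeated integration by parts; each step lowers the log-exponent and produces a relatively O(1/log n) correction). Hence S_n ~ 2 · n^35 · (log n)^6 / 35.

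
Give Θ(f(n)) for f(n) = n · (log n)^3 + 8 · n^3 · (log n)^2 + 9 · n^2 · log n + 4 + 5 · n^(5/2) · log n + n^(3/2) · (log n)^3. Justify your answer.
f(n) ∈ Θ(n^3 · (log n)^2)

Compare the terms by growth order. For large n, n^a · (log n)^b dominates n^a' · (log n)^b' iff a > a', or (a = a' and b > b'). Ranking the 6 terms shows the dominant one is 8 · n^3 · (log n)^2. Hence f(n) ∈ Θ(n^3 · (log n)^2).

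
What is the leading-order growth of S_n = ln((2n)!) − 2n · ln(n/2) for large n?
S_n ~ 2n · (ln 4 − 1) + O(ln n)

Stirling: ln((2n)!) = 2n ln(2n) − 2n + O(ln n).
  S_n = 2n ln(2n) − 2n − 2n ln(n/2) + O(ln n)
      = 2n ln(2n) − 2n ln n + 2n ln 2 − 2n + O(ln n)
      = 2n ln 2 + 2n ln 2 − 2n + O(ln n)
      = 2n (ln 4 − 1) + O(ln n).
Numerically ln(4) − 1 ≈ 0.3863.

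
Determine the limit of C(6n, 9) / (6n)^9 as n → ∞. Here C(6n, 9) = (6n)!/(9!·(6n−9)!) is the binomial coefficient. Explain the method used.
lim = 1/9! = 1/362880

With N = 6n → ∞: C(N, 9) / N^9 = [N(N−1)…(N−8)] / (9! · N^9) = (1/9!) · 1 · (1 − 1/(6n)) · … · (1 − 8/(6n)). Each factor → 1 as N → ∞, so the limit is 1/9! = 1/362880.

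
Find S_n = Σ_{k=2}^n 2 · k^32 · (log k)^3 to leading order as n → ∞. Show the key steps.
S_n ~ 2 · n^33 · (log n)^3 / 33

By integral comparison, S_n = ∫_1^n 2 · x^32 · (log x)^3 dx + O(n^32 · (log n)^3). For the integral, the leading term of ∫_1^n x^32 (log x)^3 dx is n^33/33 · (log n)^3 (by repeated integration by parts; each step lowers the log-exponent and produces a relatively O(1/log n) correction). Hence S_n ~ 2 · n^33 · (log n)^3 / 33.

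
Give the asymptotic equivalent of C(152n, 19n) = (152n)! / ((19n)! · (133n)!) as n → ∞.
C(152n, 19n) ~ (16777216/823543)^(19n) · sqrt(4/(7π·19n))

Write N = 19n. Apply Stirling to each factorial:
  (8N)! ~ sqrt(2π·8N) · (8N/e)^(8N),
  N! ~ sqrt(2π N) · (N/e)^N,
  (7N)! ~ sqrt(2π·7N) · (7N/e)^(7N).
The exponential factors combine to (8N)^(8N) / (N^N · (7N)^(7N)) = 8^(8N)/7^(7N) = (8^8/7^7)^N = (16777216/823543)^N.
The square-root prefactors combine to sqrt(2π·8N) / (sqrt(2π N)·sqrt(2π·7N)) = sqrt(8 / (2π·7·N)) = sqrt(4/(7π·19n)).
Substituting N = 19n: C(152n, 19n) ~ (16777216/823543)^(19n) · sqrt(4/(7π·19n)).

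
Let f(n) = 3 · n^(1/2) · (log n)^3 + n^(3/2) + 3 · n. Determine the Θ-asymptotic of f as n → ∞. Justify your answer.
f(n) ∈ Θ(n^(3/2))

Compare the terms by growth order. For large n, n^a · (log n)^b dominates n^a' · (log n)^b' iff a > a', or (a = a' and b > b'). Ranking the 3 terms shows the dominant one is n^(3/2). Hence f(n) ∈ Θ(n^(3/2)).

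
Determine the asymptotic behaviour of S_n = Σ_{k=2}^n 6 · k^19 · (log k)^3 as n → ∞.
S_n ~ 3 · n^20 · (log n)^3 / 10

By integral comparison, S_n = ∫_1^n 6 · x^19 · (log x)^3 dx + O(n^19 · (log n)^3). For the integral, the leading term of ∫_1^n x^19 (log x)^3 dx is n^20/20 · (log n)^3 (by repeated integration by parts; each step lowers the log-exponent and produces a relatively O(1/log n) correction). Hence S_n ~ 3 · n^20 · (log n)^3 / 10.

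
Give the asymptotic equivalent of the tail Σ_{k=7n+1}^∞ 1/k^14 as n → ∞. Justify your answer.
Σ_{k>7n} 1/k^14 ~ 1/(13 · (7n)^13)

Compare to the integral: ∫_{7n}^∞ x^(−14) dx = [−x^(−13)/13]_{7n}^∞ = 1/((14−1)·(7n)^13). Euler-Maclaurin then gives
  Σ_{k>7n} 1/k^14 = ∫_{7n}^∞ dx/x^14 − 1/(2·(7n)^14) + O(1/(7n)^15).
(Equivalently this is ζ(14) − Σ_{k≤7n} 1/k^14.)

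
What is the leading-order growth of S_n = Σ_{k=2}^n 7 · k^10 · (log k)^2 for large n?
S_n ~ 7 · n^11 · (log n)^2 / 11

By integral comparison, S_n = ∫_1^n 7 · x^10 · (log x)^2 dx + O(n^10 · (log n)^2). For the integral, the leading term of ∫_1^n x^10 (log x)^2 dx is n^11/11 · (log n)^2 (by repeated integration by parts; each step lowers the log-exponent and produces a relatively O(1/log n) correction). Hence S_n ~ 7 · n^11 · (log n)^2 / 11.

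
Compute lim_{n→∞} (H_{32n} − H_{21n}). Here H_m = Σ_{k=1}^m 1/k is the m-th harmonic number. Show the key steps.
lim = ln(32/21)

Euler-Maclaurin gives H_m = ln m + γ + 1/(2m) + O(1/m^2). The γ and O(1/m) terms cancel in the difference:
  H_{32n} − H_{21n} = ln(32n) − ln(21n) + O(1/n) = ln(32/21) + O(1/n).
Hence the limit is ln(32/21).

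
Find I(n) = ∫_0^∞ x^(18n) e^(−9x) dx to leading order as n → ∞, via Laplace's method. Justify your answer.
I(n) ~ (sqrt(2π·18n) / 9) · (18n/(9e))^(18n)

Write the integrand as exp(18n ln x − 9x) and set f(x) = 18n ln x − 9x. Then f'(x) = 18n/x − 9 = 0 at x* = 18n/9, and f''(x*) = −18n/x*^2 = −9^2/(18n). Laplace's method (interior maximum) gives
  I(n) ~ e^(f(x*)) · sqrt(2π / |f''(x*)|)
        = exp(18n ln(18n/9) − 18n) · sqrt(2π · 18n / 9^2)
        = (18n/9)^(18n) e^(−18n) · sqrt(2π·18n) / 9
        = (sqrt(2π·18n) / 9) · (18n/(9e))^(18n).
This matches Γ(18n+1)/9^(18n+1) with Stirling applied to Γ.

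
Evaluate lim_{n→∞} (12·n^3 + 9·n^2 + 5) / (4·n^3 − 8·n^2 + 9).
lim = 12/4 = 3

For large n the leading n^3 terms dominate both numerator and denominator. Dividing top and bottom by n^3, every other term tends to 0, leaving 12/4 = 3.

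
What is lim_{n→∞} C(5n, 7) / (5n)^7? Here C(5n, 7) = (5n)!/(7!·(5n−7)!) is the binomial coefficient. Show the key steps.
lim = 1/7! = 1/5040

With N = 5n → ∞: C(N, 7) / N^7 = [N(N−1)…(N−6)] / (7! · N^7) = (1/7!) · 1 · (1 − 1/(5n)) · … · (1 − 6/(5n)). Each factor → 1 as N → ∞, so the limit is 1/7! = 1/5040.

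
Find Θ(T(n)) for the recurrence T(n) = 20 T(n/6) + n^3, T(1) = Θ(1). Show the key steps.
T(n) = Θ(n^3)

log_6 20 ≈ 1.672. f(n) = n^3 dominates n^(log_6 20) since 3 > 1.672, and the regularity condition a·f(n/b) = 20·(n/6)^3 = (20/216)·n^3 ≤ c·f(n) holds with c = 20/216 ≈ 0.0926 < 1. So this is Case 3: T(n) = Θ(f(n)) = Θ(n^3).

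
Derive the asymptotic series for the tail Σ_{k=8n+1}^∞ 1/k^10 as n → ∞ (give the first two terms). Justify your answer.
Σ_{k>8n} 1/k^10 = 1/(9 · (8n)^9) − 1/(2 · (8n)^10) + O(1/(8n)^11)

Compare to the integral: ∫_{8n}^∞ x^(−10) dx = [−x^(−9)/9]_{8n}^∞ = 1/((10−1)·(8n)^9). The Euler-Maclaurin correction adds −f(8n)/2 = −1/(2·(8n)^10). Euler-Maclaurin then gives
  Σ_{k>8n} 1/k^10 = ∫_{8n}^∞ dx/x^10 − 1/(2·(8n)^10) + O(1/(8n)^11).
(Equivalently this is ζ(10) − Σ_{k≤8n} 1/k^10.)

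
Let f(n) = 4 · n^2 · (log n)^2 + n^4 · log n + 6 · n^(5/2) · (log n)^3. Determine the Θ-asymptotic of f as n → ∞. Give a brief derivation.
f(n) ∈ Θ(n^4 · log n)

Compare the terms by growth order. For large n, n^a · (log n)^b dominates n^a' · (log n)^b' iff a > a', or (a = a' and b > b'). Ranking the 3 terms shows the dominant one is n^4 · log n. Hence f(n) ∈ Θ(n^4 · log n).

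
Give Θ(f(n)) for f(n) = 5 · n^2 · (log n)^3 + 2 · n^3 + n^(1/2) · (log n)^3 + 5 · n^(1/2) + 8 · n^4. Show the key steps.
f(n) ∈ Θ(n^4)

Compare the terms by growth order. For large n, n^a · (log n)^b dominates n^a' · (log n)^b' iff a > a', or (a = a' and b > b'). Ranking the 5 terms shows the dominant one is 8 · n^4. Hence f(n) ∈ Θ(n^4).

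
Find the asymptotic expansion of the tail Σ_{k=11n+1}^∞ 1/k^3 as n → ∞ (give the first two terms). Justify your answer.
Σ_{k>11n} 1/k^3 = 1/(2 · (11n)^2) − 1/(2 · (11n)^3) + O(1/(11n)^4)

Compare to the integral: ∫_{11n}^∞ x^(−3) dx = [−x^(−2)/2]_{11n}^∞ = 1/((3−1)·(11n)^2). The Euler-Maclaurin correction adds −f(11n)/2 = −1/(2·(11n)^3). Euler-Maclaurin then gives
  Σ_{k>11n} 1/k^3 = ∫_{11n}^∞ dx/x^3 − 1/(2·(11n)^3) + O(1/(11n)^4).
(Equivalently this is ζ(3) − Σ_{k≤11n} 1/k^3.)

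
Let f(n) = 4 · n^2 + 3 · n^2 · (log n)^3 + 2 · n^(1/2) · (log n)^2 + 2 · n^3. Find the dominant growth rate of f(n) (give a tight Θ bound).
f(n) ∈ Θ(n^3)

Compare the terms by growth order. For large n, n^a · (log n)^b dominates n^a' · (log n)^b' iff a > a', or (a = a' and b > b'). Ranking the 4 terms shows the dominant one is 2 · n^3. Hence f(n) ∈ Θ(n^3).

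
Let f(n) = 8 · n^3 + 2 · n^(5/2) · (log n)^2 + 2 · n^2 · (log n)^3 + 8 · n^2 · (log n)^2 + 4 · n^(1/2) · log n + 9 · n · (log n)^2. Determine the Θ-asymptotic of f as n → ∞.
f(n) ∈ Θ(n^3)

Compare the terms by growth order. For large n, n^a · (log n)^b dominates n^a' · (log n)^b' iff a > a', or (a = a' and b > b'). Ranking the 6 terms shows the dominant one is 8 · n^3. Hence f(n) ∈ Θ(n^3).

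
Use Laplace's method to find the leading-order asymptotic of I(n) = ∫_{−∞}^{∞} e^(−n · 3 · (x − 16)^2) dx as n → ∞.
I(n) = sqrt(π/(3n))

Here φ(x) = 3 · (x − 16)^2 has its unique minimum at x* = 16 with φ(x*) = 0 and φ''(x*) = 6. Laplace's method gives
  I(n) ~ e^(−n φ(x*)) · sqrt(2π / (n · φ''(x*))) = sqrt(2π / (6n)) = sqrt(π/(3n)).
This is exact: substituting u = (x − 16)·sqrt(3n) gives I(n) = (1/sqrt(3n)) ∫_{−∞}^{∞} e^(−u^2) du = sqrt(π/(3n)).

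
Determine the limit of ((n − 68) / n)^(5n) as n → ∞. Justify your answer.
lim = e^(−340)

Rewrite as (1 − 68/n)^(5n). By the standard limit (1 + x/n)^n → e^x, we have (1 − 68/n)^n → e^(−68), and raising to the 5th power gives e^(−340).
More precisely, ln[(1 − 68/n)^(5n)] = 5n · ln(1 − 68/n) = 5n · (-68/n + O(1/n^2)) = -340 + O(1/n) → -340.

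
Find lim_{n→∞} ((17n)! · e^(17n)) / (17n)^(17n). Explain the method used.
lim = ∞

Stirling: (17n)! ~ sqrt(2π·17n) · (17n/e)^(17n). Hence
  (17n)! · e^(17n) / (17n)^(17n) ~ sqrt(2π·17n) = sqrt(2π·17) · sqrt(n) → ∞.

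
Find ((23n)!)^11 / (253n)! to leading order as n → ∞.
((23n)!)^11/(253n)! ~ ((2π·23n)^(10/2) / sqrt(11)) · 11^(−11·23n)  →  0

Write N = 23n. Stirling: N! ~ sqrt(2π N)(N/e)^N and (11N)! ~ sqrt(2π·11N)·(11N/e)^(11N).
  (N!)^11/(11N)! ~ (2π N)^(11/2) (N/e)^(11N) / [sqrt(2π·11N) (11N/e)^(11N)]
     = (2π N)^(11/2) / sqrt(2π·11N) · (N/(11N))^(11N)
     = (2π N)^((11−1)/2) / sqrt(11) · 11^(−11N).
Since 11^11 > 1, the factor 11^(−11N) decays exponentially, so the ratio → 0. Substituting N = 23n gives the stated form.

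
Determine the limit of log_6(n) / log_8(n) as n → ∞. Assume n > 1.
lim = ln(8) / ln(6) = log_6(8)

Change of base: log_6(n) = ln n / ln 6 and log_8(n) = ln n / ln 8. The ratio is (ln n / ln 6) · (ln 8 / ln n) = ln 8 / ln 6, a constant independent of n. So the limit is ln 8 / ln 6 = log_6(8).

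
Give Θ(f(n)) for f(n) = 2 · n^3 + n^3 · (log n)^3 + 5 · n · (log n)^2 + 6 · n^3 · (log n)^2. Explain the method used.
f(n) ∈ Θ(n^3 · (log n)^3)

Compare the terms by growth order. For large n, n^a · (log n)^b dominates n^a' · (log n)^b' iff a > a', or (a = a' and b > b'). Ranking the 4 terms shows the dominant one is n^3 · (log n)^3. Hence f(n) ∈ Θ(n^3 · (log n)^3).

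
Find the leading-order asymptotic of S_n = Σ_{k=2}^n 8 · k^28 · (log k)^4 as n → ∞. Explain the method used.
S_n ~ 8 · n^29 · (log n)^4 / 29

By integral comparison, S_n = ∫_1^n 8 · x^28 · (log x)^4 dx + O(n^28 · (log n)^4). For the integral, the leading term of ∫_1^n x^28 (log x)^4 dx is n^29/29 · (log n)^4 (by repeated integration by parts; each step lowers the log-exponent and produces a relatively O(1/log n) correction). Hence S_n ~ 8 · n^29 · (log n)^4 / 29.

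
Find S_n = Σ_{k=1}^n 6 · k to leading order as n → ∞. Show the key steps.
S_n ~ 3 · n^2

By integral comparison (Euler-Maclaurin), Σ_{k=1}^n 6 · k = 6 · ∫_0^n x^1 dx + O(n) = 6 · n^2/2 = 3 · n^2 + O(n). (Equivalently, Faulhaber's formula gives the same leading term.)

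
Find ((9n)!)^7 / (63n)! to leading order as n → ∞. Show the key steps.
((9n)!)^7/(63n)! ~ ((2π·9n)^(6/2) / sqrt(7)) · 7^(−7·9n)  →  0

Write N = 9n. Stirling: N! ~ sqrt(2π N)(N/e)^N and (7N)! ~ sqrt(2π·7N)·(7N/e)^(7N).
  (N!)^7/(7N)! ~ (2π N)^(7/2) (N/e)^(7N) / [sqrt(2π·7N) (7N/e)^(7N)]
     = (2π N)^(7/2) / sqrt(2π·7N) · (N/(7N))^(7N)
     = (2π N)^((7−1)/2) / sqrt(7) · 7^(−7N).
Since 7^7 > 1, the factor 7^(−7N) decays exponentially, so the ratio → 0. Substituting N = 9n gives the stated form.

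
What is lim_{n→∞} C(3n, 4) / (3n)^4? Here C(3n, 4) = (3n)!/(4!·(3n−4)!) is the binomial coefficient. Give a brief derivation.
lim = 1/4! = 1/24

With N = 3n → ∞: C(N, 4) / N^4 = [N(N−1)…(N−3)] / (4! · N^4) = (1/4!) · 1 · (1 − 1/(3n)) · (1 − 2/(3n)) · (1 − 3/(3n)). Each factor → 1 as N → ∞, so the limit is 1/4! = 1/24.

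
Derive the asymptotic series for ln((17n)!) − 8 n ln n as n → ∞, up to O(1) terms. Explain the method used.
ln((17n)!) − 8 n ln n = 9 n ln n + 17(ln 17 − 1) n + (1/2) ln(2π·17n) + O(1/n)

Stirling: ln((17n)!) = 17n ln(17n) − 17n + (1/2) ln(2π·17n) + O(1/n).
Expand 17n ln(17n) = 17n (ln n + ln 17) = 17n ln n + 17n ln 17.
Subtract 8n ln n: leading term is (17 − 8) n ln n = 9 n ln n. The next term is 17n ln 17 − 17n = 17(ln 17 − 1) n. Then the (1/2) ln(2π·17n) correction.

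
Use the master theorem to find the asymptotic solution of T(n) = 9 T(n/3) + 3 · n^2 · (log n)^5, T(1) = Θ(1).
T(n) = Θ(n^2 · (log n)^6)

Here log_3 9 = 2 and f(n) = 3 · n^2 · (log n)^5 = Θ(n^(log_3 9) · (log n)^5). This is the extended Case 2 of the master theorem (f matches the critical exponent up to log factors), giving T(n) = Θ(n^(log_3 9) · (log n)^(5+1)) = Θ(n^2 · (log n)^6).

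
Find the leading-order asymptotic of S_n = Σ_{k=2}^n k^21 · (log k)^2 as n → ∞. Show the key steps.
S_n ~ n^22 · (log n)^2 / 22

By integral comparison, S_n = ∫_1^n x^21 · (log x)^2 dx + O(n^21 · (log n)^2). For the integral, the leading term of ∫_1^n x^21 (log x)^2 dx is n^22/22 · (log n)^2 (by repeated integration by parts; each step lowers the log-exponent and produces a relatively O(1/log n) correction). Hence S_n ~ n^22 · (log n)^2 / 22.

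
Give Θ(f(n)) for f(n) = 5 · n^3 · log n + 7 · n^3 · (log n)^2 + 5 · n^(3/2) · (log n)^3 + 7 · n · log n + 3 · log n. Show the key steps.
f(n) ∈ Θ(n^3 · (log n)^2)

Compare the terms by growth order. For large n, n^a · (log n)^b dominates n^a' · (log n)^b' iff a > a', or (a = a' and b > b'). Ranking the 5 terms shows the dominant one is 7 · n^3 · (log n)^2. Hence f(n) ∈ Θ(n^3 · (log n)^2).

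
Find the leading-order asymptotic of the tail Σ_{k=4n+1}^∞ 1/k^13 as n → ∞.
Σ_{k>4n} 1/k^13 ~ 1/(12 · (4n)^12)

Compare to the integral: ∫_{4n}^∞ x^(−13) dx = [−x^(−12)/12]_{4n}^∞ = 1/((13−1)·(4n)^12). Euler-Maclaurin then gives
  Σ_{k>4n} 1/k^13 = ∫_{4n}^∞ dx/x^13 − 1/(2·(4n)^13) + O(1/(4n)^14).
(Equivalently this is ζ(13) − Σ_{k≤4n} 1/k^13.)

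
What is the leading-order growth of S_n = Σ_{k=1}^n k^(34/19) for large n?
S_n ~ (19/53) · n^(53/19)

Integral comparison: Σ_{k=1}^n k^(34/19) = ∫_0^n x^(34/19) dx + O(n^(34/19)). The integral is n^(1 + 34/19) / (1 + 34/19) = n^((34+19)/19) / ((34+19)/19) = (19/53) · n^(53/19).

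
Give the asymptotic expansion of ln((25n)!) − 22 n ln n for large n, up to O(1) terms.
ln((25n)!) − 22 n ln n = 3 n ln n + 25(ln 25 − 1) n + (1/2) ln(2π·25n) + O(1/n)

Stirling: ln((25n)!) = 25n ln(25n) − 25n + (1/2) ln(2π·25n) + O(1/n).
Expand 25n ln(25n) = 25n (ln n + ln 25) = 25n ln n + 25n ln 25.
Subtract 22n ln n: leading term is (25 − 22) n ln n = 3 n ln n. The next term is 25n ln 25 − 25n = 25(ln 25 − 1) n. Then the (1/2) ln(2π·25n) correction.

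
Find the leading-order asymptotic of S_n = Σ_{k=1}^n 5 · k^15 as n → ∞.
S_n ~ 5 · n^16 / 16

By integral comparison (Euler-Maclaurin), Σ_{k=1}^n 5 · k^15 = 5 · ∫_0^n x^15 dx + O(n^15) = 5 · n^16/16 + O(n^15). (Equivalently, Faulhaber's formula gives the same leading term.)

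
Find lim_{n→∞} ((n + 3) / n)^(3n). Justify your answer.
lim = e^9

Rewrite as (1 + 3/n)^(3n). By the standard limit (1 + x/n)^n → e^x, we have (1 + 3/n)^n → e^3, and raising to the 3rd power gives e^9.
More precisely, ln[(1 + 3/n)^(3n)] = 3n · ln(1 + 3/n) = 3n · (3/n + O(1/n^2)) = 9 + O(1/n) → 9.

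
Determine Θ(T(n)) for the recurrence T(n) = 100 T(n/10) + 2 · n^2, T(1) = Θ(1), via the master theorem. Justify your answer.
T(n) = Θ(n^2 log n)

log_10 100 = 2, and f(n) = 2 · n^2 = Θ(n^(log_10 100)). This is Case 2 of the master theorem: T(n) = Θ(f(n) · log n) = Θ(n^2 log n).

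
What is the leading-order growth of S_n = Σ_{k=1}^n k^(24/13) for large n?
S_n ~ (13/37) · n^(37/13)

Integral comparison: Σ_{k=1}^n k^(24/13) = ∫_0^n x^(24/13) dx + O(n^(24/13)). The integral is n^(1 + 24/13) / (1 + 24/13) = n^((24+13)/13) / ((24+13)/13) = (13/37) · n^(37/13).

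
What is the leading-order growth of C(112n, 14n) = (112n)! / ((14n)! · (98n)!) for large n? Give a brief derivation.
C(112n, 14n) ~ (16777216/823543)^(14n) · sqrt(4/(7π·14n))

Write N = 14n. Apply Stirling to each factorial:
  (8N)! ~ sqrt(2π·8N) · (8N/e)^(8N),
  N! ~ sqrt(2π N) · (N/e)^N,
  (7N)! ~ sqrt(2π·7N) · (7N/e)^(7N).
The exponential factors combine to (8N)^(8N) / (N^N · (7N)^(7N)) = 8^(8N)/7^(7N) = (8^8/7^7)^N = (16777216/823543)^N.
The square-root prefactors combine to sqrt(2π·8N) / (sqrt(2π N)·sqrt(2π·7N)) = sqrt(8 / (2π·7·N)) = sqrt(4/(7π·14n)).
Substituting N = 14n: C(112n, 14n) ~ (16777216/823543)^(14n) · sqrt(4/(7π·14n)).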